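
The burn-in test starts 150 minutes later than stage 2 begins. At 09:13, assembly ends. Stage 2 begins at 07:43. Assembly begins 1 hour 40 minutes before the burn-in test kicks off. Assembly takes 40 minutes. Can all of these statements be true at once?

Yes

The burn-in test starts at 07:43 + 150 min = 10:13.
Assembly starts at 10:13 − 100 min = 08:33.
Assembly ends at 08:33 + 40 min = 09:13.
That matches the stated 09:13, so the schedule is consistent.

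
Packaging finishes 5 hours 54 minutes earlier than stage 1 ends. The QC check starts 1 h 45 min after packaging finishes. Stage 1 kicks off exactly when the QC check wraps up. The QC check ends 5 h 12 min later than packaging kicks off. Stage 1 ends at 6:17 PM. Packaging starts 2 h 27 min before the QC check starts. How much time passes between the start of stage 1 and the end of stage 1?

Packaging ends at 6:17 PM − 354 min = 12:23 PM.
The QC check starts at 12:23 PM + 105 min = 2:08 PM.
Packaging starts at 2:08 PM − 147 min = 11:41 AM.
The QC check ends at 11:41 AM + 312 min = 4:53 PM.
So stage 1 starts at 4:53 PM.
From 4:53 PM to 6:17 PM is 84 minutes.

84 minutes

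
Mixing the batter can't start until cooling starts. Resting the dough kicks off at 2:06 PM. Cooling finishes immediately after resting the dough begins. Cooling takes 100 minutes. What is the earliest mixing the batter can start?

Cooling ends at 2:06 PM.
Cooling starts at 2:06 PM − 100 min = 12:26 PM.
Mixing the batter is bounded by cooling, so the earliest it can start is 12:26 PM.

12:26 PM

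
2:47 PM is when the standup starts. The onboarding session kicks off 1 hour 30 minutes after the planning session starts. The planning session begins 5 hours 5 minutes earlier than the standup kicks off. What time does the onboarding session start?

11:12 AM

The planning session starts at 2:47 PM − 305 min = 9:42 AM.
The onboarding session starts at 9:42 AM + 90 min = 11:12 AM.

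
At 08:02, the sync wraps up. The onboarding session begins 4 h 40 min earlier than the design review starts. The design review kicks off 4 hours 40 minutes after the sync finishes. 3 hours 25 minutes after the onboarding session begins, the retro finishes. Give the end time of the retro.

The design review starts at 08:02 + 280 min = 12:42.
The onboarding session starts at 12:42 − 280 min = 08:02.
The retro ends at 08:02 + 205 min = 11:27.

11:27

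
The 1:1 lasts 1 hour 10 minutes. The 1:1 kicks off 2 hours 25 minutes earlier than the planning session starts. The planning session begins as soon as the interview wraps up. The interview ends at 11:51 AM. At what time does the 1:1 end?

The planning session starts at 11:51 AM.
The 1:1 starts at 11:51 AM − 145 min = 9:26 AM.
The 1:1 ends at 9:26 AM + 70 min = 10:36 AM.

10:36 AM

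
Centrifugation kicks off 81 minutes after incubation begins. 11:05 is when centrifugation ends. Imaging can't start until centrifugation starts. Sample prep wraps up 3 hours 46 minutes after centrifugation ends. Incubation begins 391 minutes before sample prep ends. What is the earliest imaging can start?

Sample prep ends at 11:05 + 226 min = 14:51.
Incubation starts at 14:51 − 391 min = 08:20.
Centrifugation starts at 08:20 + 81 min = 09:41.
Imaging is bounded by centrifugation, so the earliest it can start is 09:41.

09:41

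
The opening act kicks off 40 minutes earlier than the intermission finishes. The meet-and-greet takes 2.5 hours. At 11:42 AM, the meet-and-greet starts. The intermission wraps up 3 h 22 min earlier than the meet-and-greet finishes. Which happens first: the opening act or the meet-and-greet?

The meet-and-greet ends at 11:42 AM + 150 min = 2:12 PM.
The intermission ends at 2:12 PM − 202 min = 10:50 AM.
The opening act starts at 10:50 AM − 40 min = 10:10 AM.
The opening act starts at 10:10 AM and the meet-and-greet starts at 11:42 AM, so the opening act is first.

the opening act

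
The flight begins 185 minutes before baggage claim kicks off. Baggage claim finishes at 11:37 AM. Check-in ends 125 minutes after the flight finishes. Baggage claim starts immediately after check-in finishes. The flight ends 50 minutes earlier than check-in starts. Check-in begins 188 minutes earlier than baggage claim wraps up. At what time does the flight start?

Check-in starts at 11:37 AM − 188 min = 8:29 AM.
The flight ends at 8:29 AM − 50 min = 7:39 AM.
Check-in ends at 7:39 AM + 125 min = 9:44 AM.
So baggage claim starts at 9:44 AM.
The flight starts at 9:44 AM − 185 min = 6:39 AM.

6:39 AM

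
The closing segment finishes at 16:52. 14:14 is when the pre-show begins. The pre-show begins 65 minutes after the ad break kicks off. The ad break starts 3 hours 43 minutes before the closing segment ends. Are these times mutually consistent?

The ad break starts at 16:52 − 223 min = 13:09.
The pre-show starts at 13:09 + 65 min = 14:14.
That matches the stated 14:14, so the schedule is consistent.

Yes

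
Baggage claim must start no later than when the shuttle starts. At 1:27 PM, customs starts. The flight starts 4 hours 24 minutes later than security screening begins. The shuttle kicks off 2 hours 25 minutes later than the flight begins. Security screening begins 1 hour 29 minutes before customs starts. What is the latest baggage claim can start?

Security screening starts at 1:27 PM − 89 min = 11:58 AM.
The flight starts at 11:58 AM + 264 min = 4:22 PM.
The shuttle starts at 4:22 PM + 145 min = 6:47 PM.
Baggage claim is bounded by the shuttle, so the latest it can start is 6:47 PM.

6:47 PM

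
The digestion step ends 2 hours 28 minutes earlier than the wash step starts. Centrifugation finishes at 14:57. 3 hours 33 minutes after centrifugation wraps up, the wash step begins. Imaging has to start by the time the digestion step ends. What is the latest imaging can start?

16:02

The wash step starts at 14:57 + 213 min = 18:30.
The digestion step ends at 18:30 − 148 min = 16:02.
Imaging is bounded by the digestion step, so the latest it can start is 16:02.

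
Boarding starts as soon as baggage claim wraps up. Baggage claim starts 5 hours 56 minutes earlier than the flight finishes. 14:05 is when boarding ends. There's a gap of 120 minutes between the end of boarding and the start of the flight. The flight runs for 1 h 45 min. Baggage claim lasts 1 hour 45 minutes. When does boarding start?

13:39

The flight starts at 14:05 + 120 min = 16:05.
The flight ends at 16:05 + 105 min = 17:50.
Baggage claim starts at 17:50 − 356 min = 11:54.
Baggage claim ends at 11:54 + 105 min = 13:39.
So boarding starts at 13:39.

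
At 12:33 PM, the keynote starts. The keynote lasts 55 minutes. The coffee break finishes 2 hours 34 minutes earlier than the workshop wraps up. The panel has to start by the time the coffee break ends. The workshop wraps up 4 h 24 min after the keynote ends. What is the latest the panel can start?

The keynote ends at 12:33 PM + 55 min = 1:28 PM.
The workshop ends at 1:28 PM + 264 min = 5:52 PM.
The coffee break ends at 5:52 PM − 154 min = 3:18 PM.
The panel is bounded by the coffee break, so the latest it can start is 3:18 PM.

3:18 PM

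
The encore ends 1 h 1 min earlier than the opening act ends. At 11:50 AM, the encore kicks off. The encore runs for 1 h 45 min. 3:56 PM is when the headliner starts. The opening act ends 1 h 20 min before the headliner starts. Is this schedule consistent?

The opening act ends at 3:56 PM − 80 min = 2:36 PM.
The encore ends at 2:36 PM − 61 min = 1:35 PM.
The encore starts at 1:35 PM − 105 min = 11:50 AM.
That matches the stated 11:50 AM, so the schedule is consistent.

Yes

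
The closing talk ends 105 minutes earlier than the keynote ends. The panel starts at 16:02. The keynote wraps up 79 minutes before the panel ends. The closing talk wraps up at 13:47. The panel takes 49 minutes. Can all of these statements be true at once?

Yes

The panel ends at 16:02 + 49 min = 16:51.
The keynote ends at 16:51 − 79 min = 15:32.
The closing talk ends at 15:32 − 105 min = 13:47.
That matches the stated 13:47, so the schedule is consistent.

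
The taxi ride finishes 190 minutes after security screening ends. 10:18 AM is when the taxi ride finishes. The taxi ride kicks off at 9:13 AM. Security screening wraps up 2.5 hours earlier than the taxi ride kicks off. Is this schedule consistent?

Security screening ends at 9:13 AM − 150 min = 6:43 AM.
The taxi ride ends at 6:43 AM + 190 min = 9:53 AM.
But the taxi ride is also said to end at 10:18 AM — a 25-minute conflict.

No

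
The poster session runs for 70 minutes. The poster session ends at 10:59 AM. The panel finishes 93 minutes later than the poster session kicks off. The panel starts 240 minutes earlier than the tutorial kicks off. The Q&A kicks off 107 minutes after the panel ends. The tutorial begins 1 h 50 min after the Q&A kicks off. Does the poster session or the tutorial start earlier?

The poster session starts at 10:59 AM − 70 min = 9:49 AM.
The panel ends at 9:49 AM + 93 min = 11:22 AM.
The Q&A starts at 11:22 AM + 107 min = 1:09 PM.
The tutorial starts at 1:09 PM + 110 min = 2:59 PM.
The poster session starts at 9:49 AM and the tutorial starts at 2:59 PM, so the poster session is first.

the poster session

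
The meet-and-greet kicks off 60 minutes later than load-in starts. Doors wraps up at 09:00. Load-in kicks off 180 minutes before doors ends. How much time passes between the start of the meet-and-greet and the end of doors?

Load-in starts at 09:00 − 180 min = 06:00.
The meet-and-greet starts at 06:00 + 60 min = 07:00.
From 07:00 to 09:00 is two hours.

two hours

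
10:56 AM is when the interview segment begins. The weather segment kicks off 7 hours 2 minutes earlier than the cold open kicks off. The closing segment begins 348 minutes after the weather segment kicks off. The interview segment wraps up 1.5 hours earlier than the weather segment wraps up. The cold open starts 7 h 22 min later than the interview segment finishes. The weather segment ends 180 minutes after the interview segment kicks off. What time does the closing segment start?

6:34 PM

The weather segment ends at 10:56 AM + 180 min = 1:56 PM.
The interview segment ends at 1:56 PM − 90 min = 12:26 PM.
The cold open starts at 12:26 PM + 442 min = 7:48 PM.
The weather segment starts at 7:48 PM − 422 min = 12:46 PM.
The closing segment starts at 12:46 PM + 348 min = 6:34 PM.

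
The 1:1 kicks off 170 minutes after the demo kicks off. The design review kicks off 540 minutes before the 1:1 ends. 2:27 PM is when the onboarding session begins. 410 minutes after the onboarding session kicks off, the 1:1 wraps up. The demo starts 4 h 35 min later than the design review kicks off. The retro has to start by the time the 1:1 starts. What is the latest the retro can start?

The 1:1 ends at 2:27 PM + 410 min = 9:17 PM.
The design review starts at 9:17 PM − 540 min = 12:17 PM.
The demo starts at 12:17 PM + 275 min = 4:52 PM.
The 1:1 starts at 4:52 PM + 170 min = 7:42 PM.
The retro is bounded by the 1:1, so the latest it can start is 7:42 PM.

7:42 PM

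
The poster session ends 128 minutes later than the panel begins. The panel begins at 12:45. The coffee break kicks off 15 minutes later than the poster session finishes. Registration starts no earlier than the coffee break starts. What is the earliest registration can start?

15:08

The poster session ends at 12:45 + 128 min = 14:53.
The coffee break starts at 14:53 + 15 min = 15:08.
Registration is bounded by the coffee break, so the earliest it can start is 15:08.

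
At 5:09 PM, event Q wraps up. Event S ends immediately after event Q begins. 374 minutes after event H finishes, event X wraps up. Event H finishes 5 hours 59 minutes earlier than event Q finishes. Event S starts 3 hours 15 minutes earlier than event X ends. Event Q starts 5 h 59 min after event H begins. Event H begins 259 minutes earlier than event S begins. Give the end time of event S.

Event H ends at 5:09 PM − 359 min = 11:10 AM.
Event X ends at 11:10 AM + 374 min = 5:24 PM.
Event S starts at 5:24 PM − 195 min = 2:09 PM.
Event H starts at 2:09 PM − 259 min = 9:50 AM.
Event Q starts at 9:50 AM + 359 min = 3:49 PM.
So event S ends at 3:49 PM.

3:49 PM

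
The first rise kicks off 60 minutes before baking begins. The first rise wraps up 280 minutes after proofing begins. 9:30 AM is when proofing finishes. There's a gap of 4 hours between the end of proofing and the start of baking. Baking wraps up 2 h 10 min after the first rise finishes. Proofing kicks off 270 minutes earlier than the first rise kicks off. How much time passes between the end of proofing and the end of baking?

5 h 20 min

Baking starts at 9:30 AM + 240 min = 1:30 PM.
The first rise starts at 1:30 PM − 60 min = 12:30 PM.
Proofing starts at 12:30 PM − 270 min = 8:00 AM.
The first rise ends at 8:00 AM + 280 min = 12:40 PM.
Baking ends at 12:40 PM + 130 min = 2:50 PM.
From 9:30 AM to 2:50 PM is 5 h 20 min.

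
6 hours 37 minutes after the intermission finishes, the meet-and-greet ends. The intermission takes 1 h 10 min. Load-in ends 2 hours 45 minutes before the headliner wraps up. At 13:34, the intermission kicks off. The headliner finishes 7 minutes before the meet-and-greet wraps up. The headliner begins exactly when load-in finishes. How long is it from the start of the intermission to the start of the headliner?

295 minutes

The intermission ends at 13:34 + 70 min = 14:44.
The meet-and-greet ends at 14:44 + 397 min = 21:21.
The headliner ends at 21:21 − 7 min = 21:14.
Load-in ends at 21:14 − 165 min = 18:29.
So the headliner starts at 18:29.
From 13:34 to 18:29 is 295 minutes.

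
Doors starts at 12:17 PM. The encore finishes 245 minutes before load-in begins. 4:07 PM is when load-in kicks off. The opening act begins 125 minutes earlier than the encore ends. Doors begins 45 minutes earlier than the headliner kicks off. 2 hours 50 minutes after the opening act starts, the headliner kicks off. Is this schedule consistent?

No

The encore ends at 4:07 PM − 245 min = 12:02 PM.
The opening act starts at 12:02 PM − 125 min = 9:57 AM.
The headliner starts at 9:57 AM + 170 min = 12:47 PM.
Doors starts at 12:47 PM − 45 min = 12:02 PM.
But doors is also said to start at 12:17 PM — a 15-minute conflict.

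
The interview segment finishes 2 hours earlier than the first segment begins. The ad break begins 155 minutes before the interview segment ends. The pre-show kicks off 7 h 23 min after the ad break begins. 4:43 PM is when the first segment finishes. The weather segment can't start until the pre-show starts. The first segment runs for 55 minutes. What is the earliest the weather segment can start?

The first segment starts at 4:43 PM − 55 min = 3:48 PM.
The interview segment ends at 3:48 PM − 120 min = 1:48 PM.
The ad break starts at 1:48 PM − 155 min = 11:13 AM.
The pre-show starts at 11:13 AM + 443 min = 6:36 PM.
The weather segment is bounded by the pre-show, so the earliest it can start is 6:36 PM.

6:36 PM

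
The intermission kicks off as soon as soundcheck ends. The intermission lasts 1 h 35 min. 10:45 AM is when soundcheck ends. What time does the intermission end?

The intermission starts at 10:45 AM.
The intermission ends at 10:45 AM + 95 min = 12:20 PM.

12:20 PM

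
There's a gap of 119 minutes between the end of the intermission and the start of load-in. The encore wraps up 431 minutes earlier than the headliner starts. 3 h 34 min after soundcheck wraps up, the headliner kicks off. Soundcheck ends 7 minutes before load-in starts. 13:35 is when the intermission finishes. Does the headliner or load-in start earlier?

Load-in starts at 13:35 + 119 min = 15:34.
Soundcheck ends at 15:34 − 7 min = 15:27.
The headliner starts at 15:27 + 214 min = 19:01.
The headliner starts at 19:01 and load-in starts at 15:34, so load-in is first.

load-in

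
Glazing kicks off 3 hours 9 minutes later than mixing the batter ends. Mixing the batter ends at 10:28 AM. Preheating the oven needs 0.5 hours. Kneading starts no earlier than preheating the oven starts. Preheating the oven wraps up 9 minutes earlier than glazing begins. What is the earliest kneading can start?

12:58 PM

Glazing starts at 10:28 AM + 189 min = 1:37 PM.
Preheating the oven ends at 1:37 PM − 9 min = 1:28 PM.
Preheating the oven starts at 1:28 PM − 30 min = 12:58 PM.
Kneading is bounded by preheating the oven, so the earliest it can start is 12:58 PM.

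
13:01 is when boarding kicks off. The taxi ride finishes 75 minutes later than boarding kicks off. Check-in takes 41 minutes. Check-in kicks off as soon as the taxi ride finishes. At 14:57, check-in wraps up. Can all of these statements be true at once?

Yes

The taxi ride ends at 13:01 + 75 min = 14:16.
So check-in starts at 14:16.
Check-in ends at 14:16 + 41 min = 14:57.
That matches the stated 14:57, so the schedule is consistent.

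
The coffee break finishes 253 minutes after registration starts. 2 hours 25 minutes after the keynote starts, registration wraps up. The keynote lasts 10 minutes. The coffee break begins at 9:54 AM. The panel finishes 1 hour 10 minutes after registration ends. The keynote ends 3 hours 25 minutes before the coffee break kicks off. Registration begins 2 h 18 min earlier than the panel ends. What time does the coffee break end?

The keynote ends at 9:54 AM − 205 min = 6:29 AM.
The keynote starts at 6:29 AM − 10 min = 6:19 AM.
Registration ends at 6:19 AM + 145 min = 8:44 AM.
The panel ends at 8:44 AM + 70 min = 9:54 AM.
Registration starts at 9:54 AM − 138 min = 7:36 AM.
The coffee break ends at 7:36 AM + 253 min = 11:49 AM.

11:49 AM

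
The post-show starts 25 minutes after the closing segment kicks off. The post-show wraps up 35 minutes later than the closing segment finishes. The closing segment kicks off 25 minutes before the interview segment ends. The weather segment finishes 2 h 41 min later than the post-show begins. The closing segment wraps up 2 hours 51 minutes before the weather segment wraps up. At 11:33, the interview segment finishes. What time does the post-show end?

The closing segment starts at 11:33 − 25 min = 11:08.
The post-show starts at 11:08 + 25 min = 11:33.
The weather segment ends at 11:33 + 161 min = 14:14.
The closing segment ends at 14:14 − 171 min = 11:23.
The post-show ends at 11:23 + 35 min = 11:58.

11:58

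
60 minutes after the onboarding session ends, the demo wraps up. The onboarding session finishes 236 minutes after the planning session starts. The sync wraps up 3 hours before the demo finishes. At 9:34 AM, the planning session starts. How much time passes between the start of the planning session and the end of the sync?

1 hour 56 minutes

The onboarding session ends at 9:34 AM + 236 min = 1:30 PM.
The demo ends at 1:30 PM + 60 min = 2:30 PM.
The sync ends at 2:30 PM − 180 min = 11:30 AM.
From 9:34 AM to 11:30 AM is 1 hour 56 minutes.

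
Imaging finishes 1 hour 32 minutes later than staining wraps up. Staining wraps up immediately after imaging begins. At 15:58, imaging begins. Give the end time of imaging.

17:30

Staining ends at 15:58.
Imaging ends at 15:58 + 92 min = 17:30.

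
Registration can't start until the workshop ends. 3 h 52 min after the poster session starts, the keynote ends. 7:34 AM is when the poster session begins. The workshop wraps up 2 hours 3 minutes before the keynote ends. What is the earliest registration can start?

9:23 AM

The keynote ends at 7:34 AM + 232 min = 11:26 AM.
The workshop ends at 11:26 AM − 123 min = 9:23 AM.
Registration is bounded by the workshop, so the earliest it can start is 9:23 AM.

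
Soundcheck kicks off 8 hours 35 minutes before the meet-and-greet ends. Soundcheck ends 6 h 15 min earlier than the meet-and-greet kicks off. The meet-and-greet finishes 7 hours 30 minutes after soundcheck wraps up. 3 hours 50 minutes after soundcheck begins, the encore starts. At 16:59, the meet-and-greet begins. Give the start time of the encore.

Soundcheck ends at 16:59 − 375 min = 10:44.
The meet-and-greet ends at 10:44 + 450 min = 18:14.
Soundcheck starts at 18:14 − 515 min = 09:39.
The encore starts at 09:39 + 230 min = 13:29.

13:29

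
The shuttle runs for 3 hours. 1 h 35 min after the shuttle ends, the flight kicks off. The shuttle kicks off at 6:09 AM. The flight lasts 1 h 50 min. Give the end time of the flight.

The shuttle ends at 6:09 AM + 180 min = 9:09 AM.
The flight starts at 9:09 AM + 95 min = 10:44 AM.
The flight ends at 10:44 AM + 110 min = 12:34 PM.

12:34 PM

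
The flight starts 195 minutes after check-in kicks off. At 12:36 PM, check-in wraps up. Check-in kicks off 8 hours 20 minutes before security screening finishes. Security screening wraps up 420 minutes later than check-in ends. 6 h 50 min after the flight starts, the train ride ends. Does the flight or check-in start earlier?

Security screening ends at 12:36 PM + 420 min = 7:36 PM.
Check-in starts at 7:36 PM − 500 min = 11:16 AM.
The flight starts at 11:16 AM + 195 min = 2:31 PM.
The flight starts at 2:31 PM and check-in starts at 11:16 AM, so check-in is first.

check-in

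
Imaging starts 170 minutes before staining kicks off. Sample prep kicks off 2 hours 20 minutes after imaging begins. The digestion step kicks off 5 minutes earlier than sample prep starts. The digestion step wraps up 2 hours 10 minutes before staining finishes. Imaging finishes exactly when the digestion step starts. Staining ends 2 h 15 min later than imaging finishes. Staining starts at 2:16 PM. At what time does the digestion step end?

1:46 PM

Imaging starts at 2:16 PM − 170 min = 11:26 AM.
Sample prep starts at 11:26 AM + 140 min = 1:46 PM.
The digestion step starts at 1:46 PM − 5 min = 1:41 PM.
So imaging ends at 1:41 PM.
Staining ends at 1:41 PM + 135 min = 3:56 PM.
The digestion step ends at 3:56 PM − 130 min = 1:46 PM.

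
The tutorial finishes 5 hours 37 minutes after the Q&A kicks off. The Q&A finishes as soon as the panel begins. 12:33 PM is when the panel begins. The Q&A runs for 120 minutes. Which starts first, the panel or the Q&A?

The Q&A ends at 12:33 PM.
The Q&A starts at 12:33 PM − 120 min = 10:33 AM.
The panel starts at 12:33 PM and the Q&A starts at 10:33 AM, so the Q&A is first.

the Q&A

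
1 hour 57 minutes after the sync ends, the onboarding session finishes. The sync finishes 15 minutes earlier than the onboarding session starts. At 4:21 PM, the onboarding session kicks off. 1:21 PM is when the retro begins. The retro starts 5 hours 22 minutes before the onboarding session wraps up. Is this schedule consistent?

No

The sync ends at 4:21 PM − 15 min = 4:06 PM.
The onboarding session ends at 4:06 PM + 117 min = 6:03 PM.
The retro starts at 6:03 PM − 322 min = 12:41 PM.
But the retro is also said to start at 1:21 PM — a 40-minute conflict.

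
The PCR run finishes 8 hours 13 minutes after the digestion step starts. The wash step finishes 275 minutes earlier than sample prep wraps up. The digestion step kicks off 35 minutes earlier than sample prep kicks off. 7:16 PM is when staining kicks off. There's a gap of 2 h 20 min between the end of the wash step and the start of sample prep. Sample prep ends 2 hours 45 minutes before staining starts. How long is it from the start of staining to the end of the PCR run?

Sample prep ends at 7:16 PM − 165 min = 4:31 PM.
The wash step ends at 4:31 PM − 275 min = 11:56 AM.
Sample prep starts at 11:56 AM + 140 min = 2:16 PM.
The digestion step starts at 2:16 PM − 35 min = 1:41 PM.
The PCR run ends at 1:41 PM + 493 min = 9:54 PM.
From 7:16 PM to 9:54 PM is 2 h 38 min.

2 h 38 min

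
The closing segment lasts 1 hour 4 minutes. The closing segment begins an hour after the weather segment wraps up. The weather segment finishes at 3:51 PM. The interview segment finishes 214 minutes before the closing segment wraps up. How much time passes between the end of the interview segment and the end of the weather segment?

an hour and a half

The closing segment starts at 3:51 PM + 60 min = 4:51 PM.
The closing segment ends at 4:51 PM + 64 min = 5:55 PM.
The interview segment ends at 5:55 PM − 214 min = 2:21 PM.
From 2:21 PM to 3:51 PM is an hour and a half.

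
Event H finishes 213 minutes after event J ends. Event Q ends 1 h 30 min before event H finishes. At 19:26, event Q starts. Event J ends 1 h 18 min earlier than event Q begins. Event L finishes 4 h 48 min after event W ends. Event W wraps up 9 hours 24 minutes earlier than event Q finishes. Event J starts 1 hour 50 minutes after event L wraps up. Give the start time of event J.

17:25

Event J ends at 19:26 − 78 min = 18:08.
Event H ends at 18:08 + 213 min = 21:41.
Event Q ends at 21:41 − 90 min = 20:11.
Event W ends at 20:11 − 564 min = 10:47.
Event L ends at 10:47 + 288 min = 15:35.
Event J starts at 15:35 + 110 min = 17:25.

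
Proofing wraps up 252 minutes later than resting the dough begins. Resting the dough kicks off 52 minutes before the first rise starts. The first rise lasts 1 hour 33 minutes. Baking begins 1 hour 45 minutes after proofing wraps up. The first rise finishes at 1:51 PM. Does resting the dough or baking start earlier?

The first rise starts at 1:51 PM − 93 min = 12:18 PM.
Resting the dough starts at 12:18 PM − 52 min = 11:26 AM.
Proofing ends at 11:26 AM + 252 min = 3:38 PM.
Baking starts at 3:38 PM + 105 min = 5:23 PM.
Resting the dough starts at 11:26 AM and baking starts at 5:23 PM, so resting the dough is first.

resting the dough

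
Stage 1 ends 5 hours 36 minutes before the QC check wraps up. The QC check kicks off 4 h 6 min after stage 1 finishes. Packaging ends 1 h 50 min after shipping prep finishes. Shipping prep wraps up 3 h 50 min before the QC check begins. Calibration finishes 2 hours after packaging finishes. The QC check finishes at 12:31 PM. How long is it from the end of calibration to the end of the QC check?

1 h 30 min

Stage 1 ends at 12:31 PM − 336 min = 6:55 AM.
The QC check starts at 6:55 AM + 246 min = 11:01 AM.
Shipping prep ends at 11:01 AM − 230 min = 7:11 AM.
Packaging ends at 7:11 AM + 110 min = 9:01 AM.
Calibration ends at 9:01 AM + 120 min = 11:01 AM.
From 11:01 AM to 12:31 PM is 1 h 30 min.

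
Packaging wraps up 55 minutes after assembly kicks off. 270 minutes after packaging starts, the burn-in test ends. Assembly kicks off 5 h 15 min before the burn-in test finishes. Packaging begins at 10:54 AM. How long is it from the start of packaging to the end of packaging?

10 minutes

The burn-in test ends at 10:54 AM + 270 min = 3:24 PM.
Assembly starts at 3:24 PM − 315 min = 10:09 AM.
Packaging ends at 10:09 AM + 55 min = 11:04 AM.
From 10:54 AM to 11:04 AM is 10 minutes.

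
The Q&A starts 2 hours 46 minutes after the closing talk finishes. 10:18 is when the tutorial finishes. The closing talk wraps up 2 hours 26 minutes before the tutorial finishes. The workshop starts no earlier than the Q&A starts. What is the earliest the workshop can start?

10:38

The closing talk ends at 10:18 − 146 min = 07:52.
The Q&A starts at 07:52 + 166 min = 10:38.
The workshop is bounded by the Q&A, so the earliest it can start is 10:38.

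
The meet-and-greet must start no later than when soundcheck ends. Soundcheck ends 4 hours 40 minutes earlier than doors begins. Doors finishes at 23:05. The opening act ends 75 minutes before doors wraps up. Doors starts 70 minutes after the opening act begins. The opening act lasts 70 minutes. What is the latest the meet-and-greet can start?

The opening act ends at 23:05 − 75 min = 21:50.
The opening act starts at 21:50 − 70 min = 20:40.
Doors starts at 20:40 + 70 min = 21:50.
Soundcheck ends at 21:50 − 280 min = 17:10.
The meet-and-greet is bounded by soundcheck, so the latest it can start is 17:10.

17:10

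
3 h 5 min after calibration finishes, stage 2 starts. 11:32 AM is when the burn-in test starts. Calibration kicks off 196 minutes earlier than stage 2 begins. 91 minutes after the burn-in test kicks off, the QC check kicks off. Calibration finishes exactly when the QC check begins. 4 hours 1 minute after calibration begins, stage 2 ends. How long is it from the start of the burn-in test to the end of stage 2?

The QC check starts at 11:32 AM + 91 min = 1:03 PM.
So calibration ends at 1:03 PM.
Stage 2 starts at 1:03 PM + 185 min = 4:08 PM.
Calibration starts at 4:08 PM − 196 min = 12:52 PM.
Stage 2 ends at 12:52 PM + 241 min = 4:53 PM.
From 11:32 AM to 4:53 PM is 5 hours 21 minutes.

5 hours 21 minutes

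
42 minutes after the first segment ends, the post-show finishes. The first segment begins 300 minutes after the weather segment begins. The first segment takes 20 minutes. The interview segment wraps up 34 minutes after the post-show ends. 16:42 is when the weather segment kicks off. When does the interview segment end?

The first segment starts at 16:42 + 300 min = 21:42.
The first segment ends at 21:42 + 20 min = 22:02.
The post-show ends at 22:02 + 42 min = 22:44.
The interview segment ends at 22:44 + 34 min = 23:18.

23:18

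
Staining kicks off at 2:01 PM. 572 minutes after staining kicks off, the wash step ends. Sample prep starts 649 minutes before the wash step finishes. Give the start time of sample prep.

The wash step ends at 2:01 PM + 572 min = 11:33 PM.
Sample prep starts at 11:33 PM − 649 min = 12:44 PM.

12:44 PM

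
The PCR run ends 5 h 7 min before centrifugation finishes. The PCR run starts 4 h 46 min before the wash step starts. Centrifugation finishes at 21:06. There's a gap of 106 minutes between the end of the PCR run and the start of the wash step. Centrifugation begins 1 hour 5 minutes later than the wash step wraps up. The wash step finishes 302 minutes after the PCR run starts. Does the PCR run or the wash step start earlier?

The PCR run ends at 21:06 − 307 min = 15:59.
The wash step starts at 15:59 + 106 min = 17:45.
The PCR run starts at 17:45 − 286 min = 12:59.
The PCR run starts at 12:59 and the wash step starts at 17:45, so the PCR run is first.

the PCR run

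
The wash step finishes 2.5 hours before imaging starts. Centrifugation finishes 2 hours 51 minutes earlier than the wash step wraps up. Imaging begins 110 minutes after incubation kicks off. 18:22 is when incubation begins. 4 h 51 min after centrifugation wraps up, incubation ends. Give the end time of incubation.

19:42

Imaging starts at 18:22 + 110 min = 20:12.
The wash step ends at 20:12 − 150 min = 17:42.
Centrifugation ends at 17:42 − 171 min = 14:51.
Incubation ends at 14:51 + 291 min = 19:42.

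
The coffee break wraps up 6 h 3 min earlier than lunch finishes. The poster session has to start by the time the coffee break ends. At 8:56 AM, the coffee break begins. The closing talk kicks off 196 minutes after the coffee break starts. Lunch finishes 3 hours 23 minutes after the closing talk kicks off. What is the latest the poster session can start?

The closing talk starts at 8:56 AM + 196 min = 12:12 PM.
Lunch ends at 12:12 PM + 203 min = 3:35 PM.
The coffee break ends at 3:35 PM − 363 min = 9:32 AM.
The poster session is bounded by the coffee break, so the latest it can start is 9:32 AM.

9:32 AM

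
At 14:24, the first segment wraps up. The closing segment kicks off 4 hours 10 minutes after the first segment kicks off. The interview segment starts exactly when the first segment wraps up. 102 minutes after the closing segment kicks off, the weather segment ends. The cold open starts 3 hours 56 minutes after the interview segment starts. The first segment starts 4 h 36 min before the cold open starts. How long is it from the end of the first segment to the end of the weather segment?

The interview segment starts at 14:24.
The cold open starts at 14:24 + 236 min = 18:20.
The first segment starts at 18:20 − 276 min = 13:44.
The closing segment starts at 13:44 + 250 min = 17:54.
The weather segment ends at 17:54 + 102 min = 19:36.
From 14:24 to 19:36 is 5 h 12 min.

5 h 12 min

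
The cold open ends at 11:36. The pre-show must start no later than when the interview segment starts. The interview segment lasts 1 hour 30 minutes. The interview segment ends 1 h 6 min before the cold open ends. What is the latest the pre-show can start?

The interview segment ends at 11:36 − 66 min = 10:30.
The interview segment starts at 10:30 − 90 min = 09:00.
The pre-show is bounded by the interview segment, so the latest it can start is 09:00.

09:00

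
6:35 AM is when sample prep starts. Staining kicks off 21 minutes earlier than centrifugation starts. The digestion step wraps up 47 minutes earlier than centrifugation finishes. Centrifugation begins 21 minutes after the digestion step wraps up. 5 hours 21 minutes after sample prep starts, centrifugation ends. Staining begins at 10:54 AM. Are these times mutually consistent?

Centrifugation ends at 6:35 AM + 321 min = 11:56 AM.
The digestion step ends at 11:56 AM − 47 min = 11:09 AM.
Centrifugation starts at 11:09 AM + 21 min = 11:30 AM.
Staining starts at 11:30 AM − 21 min = 11:09 AM.
But staining is also said to start at 10:54 AM — a 15-minute conflict.

No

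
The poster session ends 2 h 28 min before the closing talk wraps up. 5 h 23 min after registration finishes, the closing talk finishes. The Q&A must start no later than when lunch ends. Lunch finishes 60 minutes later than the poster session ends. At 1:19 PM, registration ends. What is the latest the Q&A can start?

The closing talk ends at 1:19 PM + 323 min = 6:42 PM.
The poster session ends at 6:42 PM − 148 min = 4:14 PM.
Lunch ends at 4:14 PM + 60 min = 5:14 PM.
The Q&A is bounded by lunch, so the latest it can start is 5:14 PM.

5:14 PM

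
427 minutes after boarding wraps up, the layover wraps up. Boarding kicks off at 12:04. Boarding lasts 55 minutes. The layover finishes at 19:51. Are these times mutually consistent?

No

Boarding ends at 12:04 + 55 min = 12:59.
The layover ends at 12:59 + 427 min = 20:06.
But the layover is also said to end at 19:51 — a 15-minute conflict.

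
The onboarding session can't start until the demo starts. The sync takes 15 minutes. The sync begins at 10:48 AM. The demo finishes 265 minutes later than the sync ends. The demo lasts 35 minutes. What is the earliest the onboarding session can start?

The sync ends at 10:48 AM + 15 min = 11:03 AM.
The demo ends at 11:03 AM + 265 min = 3:28 PM.
The demo starts at 3:28 PM − 35 min = 2:53 PM.
The onboarding session is bounded by the demo, so the earliest it can start is 2:53 PM.

2:53 PM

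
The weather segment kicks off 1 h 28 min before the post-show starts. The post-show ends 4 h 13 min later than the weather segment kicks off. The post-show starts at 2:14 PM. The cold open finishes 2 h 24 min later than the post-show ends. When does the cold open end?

7:23 PM

The weather segment starts at 2:14 PM − 88 min = 12:46 PM.
The post-show ends at 12:46 PM + 253 min = 4:59 PM.
The cold open ends at 4:59 PM + 144 min = 7:23 PM.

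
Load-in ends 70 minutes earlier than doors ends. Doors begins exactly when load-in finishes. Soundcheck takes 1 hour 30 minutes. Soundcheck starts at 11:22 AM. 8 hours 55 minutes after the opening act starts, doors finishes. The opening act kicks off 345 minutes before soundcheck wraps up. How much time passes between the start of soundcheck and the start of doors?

Soundcheck ends at 11:22 AM + 90 min = 12:52 PM.
The opening act starts at 12:52 PM − 345 min = 7:07 AM.
Doors ends at 7:07 AM + 535 min = 4:02 PM.
Load-in ends at 4:02 PM − 70 min = 2:52 PM.
So doors starts at 2:52 PM.
From 11:22 AM to 2:52 PM is 3.5 hours.

3.5 hours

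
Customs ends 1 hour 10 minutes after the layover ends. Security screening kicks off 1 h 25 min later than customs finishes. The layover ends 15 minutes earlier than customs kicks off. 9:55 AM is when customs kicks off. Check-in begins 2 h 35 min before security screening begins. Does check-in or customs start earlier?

The layover ends at 9:55 AM − 15 min = 9:40 AM.
Customs ends at 9:40 AM + 70 min = 10:50 AM.
Security screening starts at 10:50 AM + 85 min = 12:15 PM.
Check-in starts at 12:15 PM − 155 min = 9:40 AM.
Check-in starts at 9:40 AM and customs starts at 9:55 AM, so check-in is first.

check-in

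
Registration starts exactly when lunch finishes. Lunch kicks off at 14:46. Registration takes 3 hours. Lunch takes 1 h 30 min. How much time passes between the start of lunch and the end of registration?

Lunch ends at 14:46 + 90 min = 16:16.
So registration starts at 16:16.
Registration ends at 16:16 + 180 min = 19:16.
From 14:46 to 19:16 is 270 minutes.

270 minutes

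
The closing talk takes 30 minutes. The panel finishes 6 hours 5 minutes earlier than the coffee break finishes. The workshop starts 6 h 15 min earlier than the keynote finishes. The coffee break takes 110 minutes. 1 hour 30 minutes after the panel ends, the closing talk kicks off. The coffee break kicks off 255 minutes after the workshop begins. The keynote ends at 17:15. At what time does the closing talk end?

13:00

The workshop starts at 17:15 − 375 min = 11:00.
The coffee break starts at 11:00 + 255 min = 15:15.
The coffee break ends at 15:15 + 110 min = 17:05.
The panel ends at 17:05 − 365 min = 11:00.
The closing talk starts at 11:00 + 90 min = 12:30.
The closing talk ends at 12:30 + 30 min = 13:00.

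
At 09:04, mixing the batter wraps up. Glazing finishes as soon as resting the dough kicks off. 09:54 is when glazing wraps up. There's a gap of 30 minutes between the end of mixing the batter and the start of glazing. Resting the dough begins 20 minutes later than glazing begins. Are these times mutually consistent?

Glazing starts at 09:04 + 30 min = 09:34.
Resting the dough starts at 09:34 + 20 min = 09:54.
So glazing ends at 09:54.
That matches the stated 09:54, so the schedule is consistent.

Yes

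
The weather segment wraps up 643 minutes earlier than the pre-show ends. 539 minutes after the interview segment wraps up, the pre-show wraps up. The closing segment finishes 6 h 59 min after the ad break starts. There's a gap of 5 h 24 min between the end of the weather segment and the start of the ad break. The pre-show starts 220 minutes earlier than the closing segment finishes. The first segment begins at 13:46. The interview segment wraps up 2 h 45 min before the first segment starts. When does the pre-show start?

The interview segment ends at 13:46 − 165 min = 11:01.
The pre-show ends at 11:01 + 539 min = 20:00.
The weather segment ends at 20:00 − 643 min = 09:17.
The ad break starts at 09:17 + 324 min = 14:41.
The closing segment ends at 14:41 + 419 min = 21:40.
The pre-show starts at 21:40 − 220 min = 18:00.

18:00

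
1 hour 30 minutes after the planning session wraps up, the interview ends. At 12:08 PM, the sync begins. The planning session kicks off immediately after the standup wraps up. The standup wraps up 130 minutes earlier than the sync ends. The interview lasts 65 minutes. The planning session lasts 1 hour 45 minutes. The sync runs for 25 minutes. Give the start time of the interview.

12:33 PM

The sync ends at 12:08 PM + 25 min = 12:33 PM.
The standup ends at 12:33 PM − 130 min = 10:23 AM.
So the planning session starts at 10:23 AM.
The planning session ends at 10:23 AM + 105 min = 12:08 PM.
The interview ends at 12:08 PM + 90 min = 1:38 PM.
The interview starts at 1:38 PM − 65 min = 12:33 PM.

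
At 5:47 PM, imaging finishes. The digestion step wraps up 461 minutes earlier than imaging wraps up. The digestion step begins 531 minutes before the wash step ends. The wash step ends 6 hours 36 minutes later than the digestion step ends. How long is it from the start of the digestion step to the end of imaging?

The digestion step ends at 5:47 PM − 461 min = 10:06 AM.
The wash step ends at 10:06 AM + 396 min = 4:42 PM.
The digestion step starts at 4:42 PM − 531 min = 7:51 AM.
From 7:51 AM to 5:47 PM is 596 minutes.

596 minutes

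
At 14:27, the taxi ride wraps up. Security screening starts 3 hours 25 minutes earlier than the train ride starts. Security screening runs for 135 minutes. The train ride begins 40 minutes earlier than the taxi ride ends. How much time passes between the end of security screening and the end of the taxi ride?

110 minutes

The train ride starts at 14:27 − 40 min = 13:47.
Security screening starts at 13:47 − 205 min = 10:22.
Security screening ends at 10:22 + 135 min = 12:37.
From 12:37 to 14:27 is 110 minutes.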